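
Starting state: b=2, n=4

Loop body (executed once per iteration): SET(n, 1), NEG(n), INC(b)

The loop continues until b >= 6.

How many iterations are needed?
4

Tracing iterations:
Initial: b=2, n=4
After iteration 1: b=3, n=-1
After iteration 2: b=4, n=-1
After iteration 3: b=5, n=-1
After iteration 4: b=6, n=-1
b >= 6 now holds, so the loop exits after 4 iterations.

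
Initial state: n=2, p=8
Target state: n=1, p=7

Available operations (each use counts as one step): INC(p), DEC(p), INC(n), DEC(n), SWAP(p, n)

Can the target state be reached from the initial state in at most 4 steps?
Yes

Path (2 steps): DEC(p) → DEC(n)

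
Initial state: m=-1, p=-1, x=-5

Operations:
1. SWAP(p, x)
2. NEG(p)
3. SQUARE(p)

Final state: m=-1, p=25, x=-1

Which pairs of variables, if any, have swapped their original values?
None

Comparing initial and final values:
p: -1 → 25
m: -1 → -1
x: -5 → -1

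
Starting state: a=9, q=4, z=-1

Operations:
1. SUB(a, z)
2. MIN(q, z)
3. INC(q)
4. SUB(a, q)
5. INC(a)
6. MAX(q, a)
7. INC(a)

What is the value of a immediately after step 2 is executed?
a = 10

Tracing a through execution:
Initial: a = 9
After step 1 (SUB(a, z)): a = 10
After step 2 (MIN(q, z)): a = 10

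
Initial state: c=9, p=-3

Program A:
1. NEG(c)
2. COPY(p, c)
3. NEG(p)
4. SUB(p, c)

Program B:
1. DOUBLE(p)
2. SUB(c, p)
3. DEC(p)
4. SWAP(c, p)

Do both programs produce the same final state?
No

Program A final state: c=-9, p=18
Program B final state: c=-7, p=15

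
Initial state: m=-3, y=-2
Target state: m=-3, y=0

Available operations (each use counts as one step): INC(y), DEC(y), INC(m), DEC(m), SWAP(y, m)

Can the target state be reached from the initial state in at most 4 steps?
Yes

Path (2 steps): INC(y) → INC(y)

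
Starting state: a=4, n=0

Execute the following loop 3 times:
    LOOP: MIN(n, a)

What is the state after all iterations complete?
a=4, n=0

Iteration trace:
Start: a=4, n=0
After iteration 1: a=4, n=0
After iteration 2: a=4, n=0
After iteration 3: a=4, n=0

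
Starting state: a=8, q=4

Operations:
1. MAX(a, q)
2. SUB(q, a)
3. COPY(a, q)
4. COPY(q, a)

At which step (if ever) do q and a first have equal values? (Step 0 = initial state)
Step 3

q and a first become equal after step 3.

Comparing values at each step:
Initial: q=4, a=8
After step 1: q=4, a=8
After step 2: q=-4, a=8
After step 3: q=-4, a=-4 ← equal!
After step 4: q=-4, a=-4 ← equal!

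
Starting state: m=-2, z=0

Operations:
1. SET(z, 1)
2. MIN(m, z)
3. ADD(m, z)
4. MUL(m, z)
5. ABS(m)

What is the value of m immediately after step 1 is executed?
m = -2

Tracing m through execution:
Initial: m = -2
After step 1 (SET(z, 1)): m = -2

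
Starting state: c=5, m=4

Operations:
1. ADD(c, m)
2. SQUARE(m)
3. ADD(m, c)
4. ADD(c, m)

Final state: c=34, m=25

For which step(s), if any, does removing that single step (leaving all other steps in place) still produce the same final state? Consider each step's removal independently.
None - removing any single step changes the final result

Testing removal of each single step:
Without step 1: final = c=26, m=21 (different)
Without step 2: final = c=22, m=13 (different)
Without step 3: final = c=25, m=16 (different)
Without step 4: final = c=9, m=25 (different)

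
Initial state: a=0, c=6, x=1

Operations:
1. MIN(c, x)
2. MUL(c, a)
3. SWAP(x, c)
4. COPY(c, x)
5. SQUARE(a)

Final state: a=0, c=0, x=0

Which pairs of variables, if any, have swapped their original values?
None

Comparing initial and final values:
a: 0 → 0
x: 1 → 0
c: 6 → 0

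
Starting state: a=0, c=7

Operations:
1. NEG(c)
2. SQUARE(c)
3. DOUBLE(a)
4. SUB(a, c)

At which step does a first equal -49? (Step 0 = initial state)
Step 4

Tracing a:
Initial: a = 0
After step 1: a = 0
After step 2: a = 0
After step 3: a = 0
After step 4: a = -49 ← first occurrence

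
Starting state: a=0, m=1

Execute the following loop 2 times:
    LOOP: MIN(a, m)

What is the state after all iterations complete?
a=0, m=1

Iteration trace:
Start: a=0, m=1
After iteration 1: a=0, m=1
After iteration 2: a=0, m=1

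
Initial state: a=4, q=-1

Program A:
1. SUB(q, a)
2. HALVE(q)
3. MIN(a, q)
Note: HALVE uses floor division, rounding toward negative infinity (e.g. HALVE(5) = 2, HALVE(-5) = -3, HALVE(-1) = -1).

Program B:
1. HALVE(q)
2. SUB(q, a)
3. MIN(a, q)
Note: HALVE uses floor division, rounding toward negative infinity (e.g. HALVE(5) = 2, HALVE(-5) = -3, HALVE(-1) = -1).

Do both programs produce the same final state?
No

Program A final state: a=-3, q=-3
Program B final state: a=-5, q=-5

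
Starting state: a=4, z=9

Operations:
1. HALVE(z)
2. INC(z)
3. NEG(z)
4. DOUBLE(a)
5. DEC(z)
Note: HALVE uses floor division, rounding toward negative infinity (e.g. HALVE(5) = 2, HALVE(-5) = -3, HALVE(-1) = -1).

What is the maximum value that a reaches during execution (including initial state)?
8

Values of a at each step:
Initial: a = 4
After step 1: a = 4
After step 2: a = 4
After step 3: a = 4
After step 4: a = 8 ← maximum
After step 5: a = 8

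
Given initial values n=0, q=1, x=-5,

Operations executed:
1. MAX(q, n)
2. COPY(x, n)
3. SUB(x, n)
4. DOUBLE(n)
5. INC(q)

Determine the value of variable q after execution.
q = 2

Tracing execution:
Step 1: MAX(q, n) → q = 1
Step 2: COPY(x, n) → q = 1
Step 3: SUB(x, n) → q = 1
Step 4: DOUBLE(n) → q = 1
Step 5: INC(q) → q = 2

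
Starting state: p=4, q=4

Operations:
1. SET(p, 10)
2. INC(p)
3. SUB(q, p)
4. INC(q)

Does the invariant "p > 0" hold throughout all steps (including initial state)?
Yes

The invariant holds at every step.

State at each step:
Initial: p=4, q=4
After step 1: p=10, q=4
After step 2: p=11, q=4
After step 3: p=11, q=-7
After step 4: p=11, q=-6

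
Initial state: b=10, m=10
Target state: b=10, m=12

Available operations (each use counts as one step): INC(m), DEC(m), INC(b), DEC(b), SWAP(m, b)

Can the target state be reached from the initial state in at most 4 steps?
Yes

Path (2 steps): INC(m) → INC(m)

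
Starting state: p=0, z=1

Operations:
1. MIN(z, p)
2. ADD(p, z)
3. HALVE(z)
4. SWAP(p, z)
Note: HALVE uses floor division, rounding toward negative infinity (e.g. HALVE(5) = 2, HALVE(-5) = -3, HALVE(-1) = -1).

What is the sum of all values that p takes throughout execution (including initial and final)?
0

Values of p at each step:
Initial: p = 0
After step 1: p = 0
After step 2: p = 0
After step 3: p = 0
After step 4: p = 0
Sum = 0 + 0 + 0 + 0 + 0 = 0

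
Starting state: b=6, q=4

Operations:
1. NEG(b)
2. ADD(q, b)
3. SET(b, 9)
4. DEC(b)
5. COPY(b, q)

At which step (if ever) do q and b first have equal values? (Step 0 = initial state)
Step 5

q and b first become equal after step 5.

Comparing values at each step:
Initial: q=4, b=6
After step 1: q=4, b=-6
After step 2: q=-2, b=-6
After step 3: q=-2, b=9
After step 4: q=-2, b=8
After step 5: q=-2, b=-2 ← equal!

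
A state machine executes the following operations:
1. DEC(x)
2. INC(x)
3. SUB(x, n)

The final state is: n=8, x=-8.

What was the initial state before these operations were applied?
n=8, x=0

Working backwards:
Final state: n=8, x=-8
Before step 3 (SUB(x, n)): n=8, x=0
Before step 2 (INC(x)): n=8, x=-1
Before step 1 (DEC(x)): n=8, x=0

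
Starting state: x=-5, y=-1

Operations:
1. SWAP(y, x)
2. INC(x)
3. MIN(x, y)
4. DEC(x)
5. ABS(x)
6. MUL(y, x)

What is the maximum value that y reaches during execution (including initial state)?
-1

Values of y at each step:
Initial: y = -1 ← maximum
After step 1: y = -5
After step 2: y = -5
After step 3: y = -5
After step 4: y = -5
After step 5: y = -5
After step 6: y = -30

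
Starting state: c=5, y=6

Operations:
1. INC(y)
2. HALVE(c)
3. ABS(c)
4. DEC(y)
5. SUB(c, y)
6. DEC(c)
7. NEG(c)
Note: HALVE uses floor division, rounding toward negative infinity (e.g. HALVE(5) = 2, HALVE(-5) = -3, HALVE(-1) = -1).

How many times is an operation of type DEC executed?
2

Counting DEC operations:
Step 4: DEC(y) ← DEC
Step 6: DEC(c) ← DEC
Total: 2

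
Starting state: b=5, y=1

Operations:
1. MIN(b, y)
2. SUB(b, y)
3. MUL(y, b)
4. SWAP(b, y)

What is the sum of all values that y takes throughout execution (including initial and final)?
3

Values of y at each step:
Initial: y = 1
After step 1: y = 1
After step 2: y = 1
After step 3: y = 0
After step 4: y = 0
Sum = 1 + 1 + 1 + 0 + 0 = 3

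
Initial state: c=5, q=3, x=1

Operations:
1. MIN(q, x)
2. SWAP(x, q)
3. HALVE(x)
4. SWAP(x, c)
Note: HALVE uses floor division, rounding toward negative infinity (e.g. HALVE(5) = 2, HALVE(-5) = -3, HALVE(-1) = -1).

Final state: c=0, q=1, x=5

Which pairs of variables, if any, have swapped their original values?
None

Comparing initial and final values:
q: 3 → 1
c: 5 → 0
x: 1 → 5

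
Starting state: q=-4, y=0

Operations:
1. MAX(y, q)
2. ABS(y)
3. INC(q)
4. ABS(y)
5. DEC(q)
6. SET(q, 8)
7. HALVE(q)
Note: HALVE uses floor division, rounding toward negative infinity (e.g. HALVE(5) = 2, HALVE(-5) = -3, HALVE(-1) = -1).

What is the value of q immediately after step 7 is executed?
q = 4

Tracing q through execution:
Initial: q = -4
After step 1 (MAX(y, q)): q = -4
After step 2 (ABS(y)): q = -4
After step 3 (INC(q)): q = -3
After step 4 (ABS(y)): q = -3
After step 5 (DEC(q)): q = -4
After step 6 (SET(q, 8)): q = 8
After step 7 (HALVE(q)): q = 4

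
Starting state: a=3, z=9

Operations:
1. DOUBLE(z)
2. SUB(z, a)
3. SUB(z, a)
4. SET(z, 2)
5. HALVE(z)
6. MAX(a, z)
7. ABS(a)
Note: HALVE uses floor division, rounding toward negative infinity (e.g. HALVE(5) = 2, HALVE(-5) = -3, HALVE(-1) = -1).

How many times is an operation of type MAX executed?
1

Counting MAX operations:
Step 6: MAX(a, z) ← MAX
Total: 1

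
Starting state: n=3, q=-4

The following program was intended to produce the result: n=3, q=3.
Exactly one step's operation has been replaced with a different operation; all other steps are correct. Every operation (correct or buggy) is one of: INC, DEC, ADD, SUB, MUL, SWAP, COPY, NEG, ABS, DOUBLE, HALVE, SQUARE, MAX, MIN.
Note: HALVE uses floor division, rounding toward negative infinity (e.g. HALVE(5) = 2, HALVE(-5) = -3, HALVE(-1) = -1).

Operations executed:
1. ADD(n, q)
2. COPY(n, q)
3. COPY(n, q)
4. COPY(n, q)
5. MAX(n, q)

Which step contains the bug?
Step 1

Trace with buggy code:
Initial: n=3, q=-4
After step 1: n=-1, q=-4
After step 2: n=-4, q=-4
After step 3: n=-4, q=-4
After step 4: n=-4, q=-4
After step 5: n=-4, q=-4
Actual final n=-4, q=-4 ≠ expected n=3, q=3.
Step 1 is the only position where a single-operation replacement can produce the expected result.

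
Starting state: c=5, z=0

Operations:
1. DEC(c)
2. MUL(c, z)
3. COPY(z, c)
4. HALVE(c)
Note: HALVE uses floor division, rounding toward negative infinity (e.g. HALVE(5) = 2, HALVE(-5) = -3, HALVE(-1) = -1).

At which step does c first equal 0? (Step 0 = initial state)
Step 2

Tracing c:
Initial: c = 5
After step 1: c = 4
After step 2: c = 0 ← first occurrence
After step 3: c = 0
After step 4: c = 0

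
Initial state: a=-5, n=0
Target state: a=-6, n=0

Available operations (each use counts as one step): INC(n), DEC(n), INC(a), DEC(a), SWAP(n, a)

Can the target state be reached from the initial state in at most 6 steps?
Yes

Path (1 step): DEC(a)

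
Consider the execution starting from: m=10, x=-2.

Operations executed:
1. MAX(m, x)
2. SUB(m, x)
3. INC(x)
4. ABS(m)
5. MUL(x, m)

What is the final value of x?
x = -12

Tracing execution:
Step 1: MAX(m, x) → x = -2
Step 2: SUB(m, x) → x = -2
Step 3: INC(x) → x = -1
Step 4: ABS(m) → x = -1
Step 5: MUL(x, m) → x = -12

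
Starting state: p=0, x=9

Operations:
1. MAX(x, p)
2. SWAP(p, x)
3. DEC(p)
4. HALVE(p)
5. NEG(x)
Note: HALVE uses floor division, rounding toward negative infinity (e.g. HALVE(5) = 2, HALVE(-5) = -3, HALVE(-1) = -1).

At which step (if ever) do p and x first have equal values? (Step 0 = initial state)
Never

p and x never become equal during execution.

Comparing values at each step:
Initial: p=0, x=9
After step 1: p=0, x=9
After step 2: p=9, x=0
After step 3: p=8, x=0
After step 4: p=4, x=0
After step 5: p=4, x=0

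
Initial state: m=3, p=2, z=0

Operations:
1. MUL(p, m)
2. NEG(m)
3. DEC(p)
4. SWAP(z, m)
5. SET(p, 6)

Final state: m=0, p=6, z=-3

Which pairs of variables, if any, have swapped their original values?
None

Comparing initial and final values:
z: 0 → -3
m: 3 → 0
p: 2 → 6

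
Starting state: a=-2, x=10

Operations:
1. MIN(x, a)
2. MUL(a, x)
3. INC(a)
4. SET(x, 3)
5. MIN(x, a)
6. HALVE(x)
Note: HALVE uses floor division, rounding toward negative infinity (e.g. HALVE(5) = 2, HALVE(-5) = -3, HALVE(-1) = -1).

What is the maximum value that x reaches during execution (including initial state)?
10

Values of x at each step:
Initial: x = 10 ← maximum
After step 1: x = -2
After step 2: x = -2
After step 3: x = -2
After step 4: x = 3
After step 5: x = 3
After step 6: x = 1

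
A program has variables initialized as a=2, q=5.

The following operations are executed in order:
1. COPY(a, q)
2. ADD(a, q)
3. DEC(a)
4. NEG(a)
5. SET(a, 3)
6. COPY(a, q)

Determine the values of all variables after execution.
{a: 5, q: 5}

Step-by-step execution:
Initial: a=2, q=5
After step 1 (COPY(a, q)): a=5, q=5
After step 2 (ADD(a, q)): a=10, q=5
After step 3 (DEC(a)): a=9, q=5
After step 4 (NEG(a)): a=-9, q=5
After step 5 (SET(a, 3)): a=3, q=5
After step 6 (COPY(a, q)): a=5, q=5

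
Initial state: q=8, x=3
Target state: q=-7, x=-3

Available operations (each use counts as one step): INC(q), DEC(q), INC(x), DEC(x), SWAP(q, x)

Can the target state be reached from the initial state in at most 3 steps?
No

The target state cannot be reached within 3 steps.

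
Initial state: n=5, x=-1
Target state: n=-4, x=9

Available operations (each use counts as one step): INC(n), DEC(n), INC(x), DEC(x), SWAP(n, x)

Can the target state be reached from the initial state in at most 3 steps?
No

The target state cannot be reached within 3 steps.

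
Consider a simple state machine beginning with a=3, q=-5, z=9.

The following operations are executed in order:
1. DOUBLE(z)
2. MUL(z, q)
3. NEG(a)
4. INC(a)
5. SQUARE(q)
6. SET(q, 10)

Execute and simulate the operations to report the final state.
{a: -2, q: 10, z: -90}

Step-by-step execution:
Initial: a=3, q=-5, z=9
After step 1 (DOUBLE(z)): a=3, q=-5, z=18
After step 2 (MUL(z, q)): a=3, q=-5, z=-90
After step 3 (NEG(a)): a=-3, q=-5, z=-90
After step 4 (INC(a)): a=-2, q=-5, z=-90
After step 5 (SQUARE(q)): a=-2, q=25, z=-90
After step 6 (SET(q, 10)): a=-2, q=10, z=-90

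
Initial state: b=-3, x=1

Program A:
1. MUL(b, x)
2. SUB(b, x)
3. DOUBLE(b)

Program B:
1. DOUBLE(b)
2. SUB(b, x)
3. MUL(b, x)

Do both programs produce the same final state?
No

Program A final state: b=-8, x=1
Program B final state: b=-7, x=1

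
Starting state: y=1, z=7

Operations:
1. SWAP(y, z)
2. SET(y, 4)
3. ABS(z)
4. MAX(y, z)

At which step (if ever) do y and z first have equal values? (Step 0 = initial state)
Never

y and z never become equal during execution.

Comparing values at each step:
Initial: y=1, z=7
After step 1: y=7, z=1
After step 2: y=4, z=1
After step 3: y=4, z=1
After step 4: y=4, z=1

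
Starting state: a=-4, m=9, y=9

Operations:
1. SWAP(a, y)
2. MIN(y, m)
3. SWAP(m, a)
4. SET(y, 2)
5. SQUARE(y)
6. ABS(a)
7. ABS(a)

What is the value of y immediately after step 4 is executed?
y = 2

Tracing y through execution:
Initial: y = 9
After step 1 (SWAP(a, y)): y = -4
After step 2 (MIN(y, m)): y = -4
After step 3 (SWAP(m, a)): y = -4
After step 4 (SET(y, 2)): y = 2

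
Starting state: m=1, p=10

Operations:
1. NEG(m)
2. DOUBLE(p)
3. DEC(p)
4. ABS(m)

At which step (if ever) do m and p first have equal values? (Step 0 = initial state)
Never

m and p never become equal during execution.

Comparing values at each step:
Initial: m=1, p=10
After step 1: m=-1, p=10
After step 2: m=-1, p=20
After step 3: m=-1, p=19
After step 4: m=1, p=19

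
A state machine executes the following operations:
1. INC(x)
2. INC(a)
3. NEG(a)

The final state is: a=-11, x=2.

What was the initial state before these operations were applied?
a=10, x=1

Working backwards:
Final state: a=-11, x=2
Before step 3 (NEG(a)): a=11, x=2
Before step 2 (INC(a)): a=10, x=2
Before step 1 (INC(x)): a=10, x=1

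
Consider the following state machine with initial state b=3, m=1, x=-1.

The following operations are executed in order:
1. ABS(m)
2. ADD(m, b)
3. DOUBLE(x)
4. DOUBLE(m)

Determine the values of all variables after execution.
{b: 3, m: 8, x: -2}

Step-by-step execution:
Initial: b=3, m=1, x=-1
After step 1 (ABS(m)): b=3, m=1, x=-1
After step 2 (ADD(m, b)): b=3, m=4, x=-1
After step 3 (DOUBLE(x)): b=3, m=4, x=-2
After step 4 (DOUBLE(m)): b=3, m=8, x=-2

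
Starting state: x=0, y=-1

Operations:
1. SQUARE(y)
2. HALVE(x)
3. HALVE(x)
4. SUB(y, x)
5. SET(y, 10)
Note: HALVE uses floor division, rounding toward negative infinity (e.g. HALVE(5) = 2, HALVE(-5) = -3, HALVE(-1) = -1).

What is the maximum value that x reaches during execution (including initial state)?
0

Values of x at each step:
Initial: x = 0 ← maximum
After step 1: x = 0
After step 2: x = 0
After step 3: x = 0
After step 4: x = 0
After step 5: x = 0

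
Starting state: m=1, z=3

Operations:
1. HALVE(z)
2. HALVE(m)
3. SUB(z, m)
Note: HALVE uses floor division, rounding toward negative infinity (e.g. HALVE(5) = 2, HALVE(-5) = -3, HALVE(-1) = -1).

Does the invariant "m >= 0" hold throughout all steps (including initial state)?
Yes

The invariant holds at every step.

State at each step:
Initial: m=1, z=3
After step 1: m=1, z=1
After step 2: m=0, z=1
After step 3: m=0, z=1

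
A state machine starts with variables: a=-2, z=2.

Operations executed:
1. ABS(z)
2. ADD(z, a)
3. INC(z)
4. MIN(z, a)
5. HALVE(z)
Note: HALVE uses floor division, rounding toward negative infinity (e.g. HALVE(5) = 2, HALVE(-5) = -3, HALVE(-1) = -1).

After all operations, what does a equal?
a = -2

Tracing execution:
Step 1: ABS(z) → a = -2
Step 2: ADD(z, a) → a = -2
Step 3: INC(z) → a = -2
Step 4: MIN(z, a) → a = -2
Step 5: HALVE(z) → a = -2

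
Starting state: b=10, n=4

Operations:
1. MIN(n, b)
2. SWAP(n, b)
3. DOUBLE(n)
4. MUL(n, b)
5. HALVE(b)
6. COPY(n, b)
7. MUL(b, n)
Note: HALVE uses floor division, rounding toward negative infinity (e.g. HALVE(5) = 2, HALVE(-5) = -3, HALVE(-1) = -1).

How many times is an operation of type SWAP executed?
1

Counting SWAP operations:
Step 2: SWAP(n, b) ← SWAP
Total: 1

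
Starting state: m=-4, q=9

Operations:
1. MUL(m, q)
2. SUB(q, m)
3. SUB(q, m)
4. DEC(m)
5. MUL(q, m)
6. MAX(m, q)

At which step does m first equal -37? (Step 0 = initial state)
Step 4

Tracing m:
Initial: m = -4
After step 1: m = -36
After step 2: m = -36
After step 3: m = -36
After step 4: m = -37 ← first occurrence
After step 5: m = -37
After step 6: m = -37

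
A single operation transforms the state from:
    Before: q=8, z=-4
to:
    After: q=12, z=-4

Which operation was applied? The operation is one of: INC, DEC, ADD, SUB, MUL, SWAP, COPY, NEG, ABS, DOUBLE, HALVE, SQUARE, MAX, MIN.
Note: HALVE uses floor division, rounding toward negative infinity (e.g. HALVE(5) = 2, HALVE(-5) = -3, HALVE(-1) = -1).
SUB(q, z)

Analyzing the change:
Before: q=8, z=-4
After: q=12, z=-4
Variable q changed from 8 to 12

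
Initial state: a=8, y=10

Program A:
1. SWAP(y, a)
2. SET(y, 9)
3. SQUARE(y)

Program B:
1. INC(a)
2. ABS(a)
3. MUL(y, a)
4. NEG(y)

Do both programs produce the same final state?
No

Program A final state: a=10, y=81
Program B final state: a=9, y=-90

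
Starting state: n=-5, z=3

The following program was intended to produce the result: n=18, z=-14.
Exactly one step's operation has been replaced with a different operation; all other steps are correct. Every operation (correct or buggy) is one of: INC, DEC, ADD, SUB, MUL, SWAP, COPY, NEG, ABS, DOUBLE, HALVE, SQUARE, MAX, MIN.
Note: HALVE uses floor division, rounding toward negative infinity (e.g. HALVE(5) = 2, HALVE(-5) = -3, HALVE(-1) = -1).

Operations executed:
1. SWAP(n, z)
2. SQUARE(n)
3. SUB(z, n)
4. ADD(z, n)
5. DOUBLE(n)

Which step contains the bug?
Step 4

Trace with buggy code:
Initial: n=-5, z=3
After step 1: n=3, z=-5
After step 2: n=9, z=-5
After step 3: n=9, z=-14
After step 4: n=9, z=-5
After step 5: n=18, z=-5
Actual final n=18, z=-5 ≠ expected n=18, z=-14.
Step 4 is the only position where a single-operation replacement can produce the expected result.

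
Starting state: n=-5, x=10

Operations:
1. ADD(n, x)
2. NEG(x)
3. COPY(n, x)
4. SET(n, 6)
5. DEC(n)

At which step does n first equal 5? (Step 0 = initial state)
Step 1

Tracing n:
Initial: n = -5
After step 1: n = 5 ← first occurrence
After step 2: n = 5
After step 3: n = -10
After step 4: n = 6
After step 5: n = 5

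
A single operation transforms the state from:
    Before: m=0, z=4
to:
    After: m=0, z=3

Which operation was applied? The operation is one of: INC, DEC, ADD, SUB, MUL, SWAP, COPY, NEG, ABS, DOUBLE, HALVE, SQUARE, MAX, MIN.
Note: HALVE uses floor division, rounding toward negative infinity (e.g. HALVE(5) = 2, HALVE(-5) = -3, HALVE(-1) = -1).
DEC(z)

Analyzing the change:
Before: m=0, z=4
After: m=0, z=3
Variable z changed from 4 to 3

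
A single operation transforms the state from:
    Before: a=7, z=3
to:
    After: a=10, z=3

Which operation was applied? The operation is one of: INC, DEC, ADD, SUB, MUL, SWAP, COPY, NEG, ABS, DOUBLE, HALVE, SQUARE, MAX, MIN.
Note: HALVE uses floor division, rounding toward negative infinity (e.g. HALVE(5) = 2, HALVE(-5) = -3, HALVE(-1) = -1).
ADD(a, z)

Analyzing the change:
Before: a=7, z=3
After: a=10, z=3
Variable a changed from 7 to 10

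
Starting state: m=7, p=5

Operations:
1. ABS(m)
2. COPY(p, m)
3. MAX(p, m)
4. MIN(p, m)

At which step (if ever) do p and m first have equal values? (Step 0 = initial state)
Step 2

p and m first become equal after step 2.

Comparing values at each step:
Initial: p=5, m=7
After step 1: p=5, m=7
After step 2: p=7, m=7 ← equal!
After step 3: p=7, m=7 ← equal!
After step 4: p=7, m=7 ← equal!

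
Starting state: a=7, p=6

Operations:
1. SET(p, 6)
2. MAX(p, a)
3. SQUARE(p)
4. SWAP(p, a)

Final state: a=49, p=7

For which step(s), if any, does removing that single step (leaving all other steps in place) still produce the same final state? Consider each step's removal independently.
Step(s) 1

Testing removal of each single step:
Without step 1: final = a=49, p=7 (same)
Without step 2: final = a=36, p=7 (different)
Without step 3: final = a=7, p=7 (different)
Without step 4: final = a=7, p=49 (different)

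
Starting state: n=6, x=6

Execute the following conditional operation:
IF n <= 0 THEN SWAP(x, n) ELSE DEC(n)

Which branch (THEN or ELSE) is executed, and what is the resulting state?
Branch: ELSE, Final state: n=5, x=6

Evaluating condition: n <= 0
n = 6
Condition is False, so ELSE branch executes
After DEC(n): n=5, x=6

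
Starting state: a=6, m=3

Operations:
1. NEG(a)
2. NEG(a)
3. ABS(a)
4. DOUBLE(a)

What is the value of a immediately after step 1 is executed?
a = -6

Tracing a through execution:
Initial: a = 6
After step 1 (NEG(a)): a = -6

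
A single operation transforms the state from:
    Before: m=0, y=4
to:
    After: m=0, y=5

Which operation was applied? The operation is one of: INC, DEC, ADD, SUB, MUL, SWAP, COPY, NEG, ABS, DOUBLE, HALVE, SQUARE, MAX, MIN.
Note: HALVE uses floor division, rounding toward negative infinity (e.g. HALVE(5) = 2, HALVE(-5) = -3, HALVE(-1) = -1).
INC(y)

Analyzing the change:
Before: m=0, y=4
After: m=0, y=5
Variable y changed from 4 to 5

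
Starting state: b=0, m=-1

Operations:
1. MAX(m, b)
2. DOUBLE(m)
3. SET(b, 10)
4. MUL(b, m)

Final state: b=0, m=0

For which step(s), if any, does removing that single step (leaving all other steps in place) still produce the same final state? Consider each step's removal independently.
Step(s) 2, 3

Testing removal of each single step:
Without step 1: final = b=-20, m=-2 (different)
Without step 2: final = b=0, m=0 (same)
Without step 3: final = b=0, m=0 (same)
Without step 4: final = b=10, m=0 (different)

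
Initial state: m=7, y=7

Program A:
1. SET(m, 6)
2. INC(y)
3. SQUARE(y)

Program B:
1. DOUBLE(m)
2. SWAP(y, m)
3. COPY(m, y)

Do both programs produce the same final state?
No

Program A final state: m=6, y=64
Program B final state: m=14, y=14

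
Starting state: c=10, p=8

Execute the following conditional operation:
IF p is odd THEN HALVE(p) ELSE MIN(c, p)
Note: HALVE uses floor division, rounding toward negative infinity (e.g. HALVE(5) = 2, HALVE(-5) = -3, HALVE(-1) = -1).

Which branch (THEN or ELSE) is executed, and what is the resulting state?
Branch: ELSE, Final state: c=8, p=8

Evaluating condition: p is odd
Condition is False, so ELSE branch executes
After MIN(c, p): c=8, p=8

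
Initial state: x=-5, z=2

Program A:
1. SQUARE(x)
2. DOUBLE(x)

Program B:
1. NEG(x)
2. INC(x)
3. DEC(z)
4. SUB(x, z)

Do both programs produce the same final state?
No

Program A final state: x=50, z=2
Program B final state: x=5, z=1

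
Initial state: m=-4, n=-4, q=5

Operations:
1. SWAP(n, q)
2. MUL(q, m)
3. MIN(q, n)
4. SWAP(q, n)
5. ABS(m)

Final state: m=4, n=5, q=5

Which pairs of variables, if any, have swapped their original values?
None

Comparing initial and final values:
q: 5 → 5
n: -4 → 5
m: -4 → 4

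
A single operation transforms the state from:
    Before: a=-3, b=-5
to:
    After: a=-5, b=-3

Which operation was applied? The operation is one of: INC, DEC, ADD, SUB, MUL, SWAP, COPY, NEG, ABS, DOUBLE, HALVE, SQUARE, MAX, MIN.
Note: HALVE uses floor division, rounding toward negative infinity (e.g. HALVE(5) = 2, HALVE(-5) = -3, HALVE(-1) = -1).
SWAP(b, a)

Analyzing the change:
Before: a=-3, b=-5
After: a=-5, b=-3
Variable b changed from -5 to -3
Variable a changed from -3 to -5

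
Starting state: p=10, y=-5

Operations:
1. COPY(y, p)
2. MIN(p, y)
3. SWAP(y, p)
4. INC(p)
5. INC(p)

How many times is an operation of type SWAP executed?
1

Counting SWAP operations:
Step 3: SWAP(y, p) ← SWAP
Total: 1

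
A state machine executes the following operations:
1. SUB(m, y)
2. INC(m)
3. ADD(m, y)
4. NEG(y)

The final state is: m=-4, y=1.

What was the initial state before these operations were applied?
m=-5, y=-1

Working backwards:
Final state: m=-4, y=1
Before step 4 (NEG(y)): m=-4, y=-1
Before step 3 (ADD(m, y)): m=-3, y=-1
Before step 2 (INC(m)): m=-4, y=-1
Before step 1 (SUB(m, y)): m=-5, y=-1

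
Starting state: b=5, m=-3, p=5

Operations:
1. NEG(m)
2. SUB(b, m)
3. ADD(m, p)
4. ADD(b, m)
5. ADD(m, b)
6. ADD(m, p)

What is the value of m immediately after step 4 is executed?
m = 8

Tracing m through execution:
Initial: m = -3
After step 1 (NEG(m)): m = 3
After step 2 (SUB(b, m)): m = 3
After step 3 (ADD(m, p)): m = 8
After step 4 (ADD(b, m)): m = 8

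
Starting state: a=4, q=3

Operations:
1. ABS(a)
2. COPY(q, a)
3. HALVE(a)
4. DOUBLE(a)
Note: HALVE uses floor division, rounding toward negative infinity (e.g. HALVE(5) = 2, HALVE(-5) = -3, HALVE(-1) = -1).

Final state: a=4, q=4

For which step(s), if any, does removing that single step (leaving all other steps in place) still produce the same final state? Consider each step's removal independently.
Step(s) 1

Testing removal of each single step:
Without step 1: final = a=4, q=4 (same)
Without step 2: final = a=4, q=3 (different)
Without step 3: final = a=8, q=4 (different)
Without step 4: final = a=2, q=4 (different)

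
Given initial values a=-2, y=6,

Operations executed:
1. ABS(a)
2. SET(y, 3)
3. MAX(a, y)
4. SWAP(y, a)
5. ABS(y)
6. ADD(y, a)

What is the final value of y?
y = 6

Tracing execution:
Step 1: ABS(a) → y = 6
Step 2: SET(y, 3) → y = 3
Step 3: MAX(a, y) → y = 3
Step 4: SWAP(y, a) → y = 3
Step 5: ABS(y) → y = 3
Step 6: ADD(y, a) → y = 6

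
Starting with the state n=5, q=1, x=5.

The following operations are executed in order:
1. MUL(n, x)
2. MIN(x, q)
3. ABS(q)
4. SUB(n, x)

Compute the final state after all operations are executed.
{n: 24, q: 1, x: 1}

Step-by-step execution:
Initial: n=5, q=1, x=5
After step 1 (MUL(n, x)): n=25, q=1, x=5
After step 2 (MIN(x, q)): n=25, q=1, x=1
After step 3 (ABS(q)): n=25, q=1, x=1
After step 4 (SUB(n, x)): n=24, q=1, x=1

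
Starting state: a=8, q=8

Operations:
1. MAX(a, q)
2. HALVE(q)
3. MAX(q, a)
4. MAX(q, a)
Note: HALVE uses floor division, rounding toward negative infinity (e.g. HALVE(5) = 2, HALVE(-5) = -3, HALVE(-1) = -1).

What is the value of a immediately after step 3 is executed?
a = 8

Tracing a through execution:
Initial: a = 8
After step 1 (MAX(a, q)): a = 8
After step 2 (HALVE(q)): a = 8
After step 3 (MAX(q, a)): a = 8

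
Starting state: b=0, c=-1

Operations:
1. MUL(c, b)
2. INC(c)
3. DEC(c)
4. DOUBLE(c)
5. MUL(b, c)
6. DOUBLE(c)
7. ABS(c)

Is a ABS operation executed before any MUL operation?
No

First ABS: step 7
First MUL: step 1
Since 7 > 1, MUL comes first.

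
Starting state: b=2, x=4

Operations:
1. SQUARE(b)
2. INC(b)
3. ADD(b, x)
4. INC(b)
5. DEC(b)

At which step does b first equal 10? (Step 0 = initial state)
Step 4

Tracing b:
Initial: b = 2
After step 1: b = 4
After step 2: b = 5
After step 3: b = 9
After step 4: b = 10 ← first occurrence
After step 5: b = 9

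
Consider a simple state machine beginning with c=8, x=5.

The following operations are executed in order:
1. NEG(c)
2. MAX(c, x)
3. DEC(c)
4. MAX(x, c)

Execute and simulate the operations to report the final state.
{c: 4, x: 5}

Step-by-step execution:
Initial: c=8, x=5
After step 1 (NEG(c)): c=-8, x=5
After step 2 (MAX(c, x)): c=5, x=5
After step 3 (DEC(c)): c=4, x=5
After step 4 (MAX(x, c)): c=4, x=5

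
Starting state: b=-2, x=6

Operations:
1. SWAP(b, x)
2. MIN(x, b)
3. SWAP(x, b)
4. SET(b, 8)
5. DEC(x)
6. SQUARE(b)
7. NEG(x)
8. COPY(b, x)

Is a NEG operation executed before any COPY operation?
Yes

First NEG: step 7
First COPY: step 8
Since 7 < 8, NEG comes first.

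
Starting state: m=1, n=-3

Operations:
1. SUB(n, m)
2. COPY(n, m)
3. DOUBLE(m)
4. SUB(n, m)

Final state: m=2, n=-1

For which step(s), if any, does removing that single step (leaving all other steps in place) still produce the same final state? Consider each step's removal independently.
Step(s) 1

Testing removal of each single step:
Without step 1: final = m=2, n=-1 (same)
Without step 2: final = m=2, n=-6 (different)
Without step 3: final = m=1, n=0 (different)
Without step 4: final = m=2, n=1 (different)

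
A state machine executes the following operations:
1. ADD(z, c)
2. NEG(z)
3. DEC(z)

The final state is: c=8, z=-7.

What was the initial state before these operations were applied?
c=8, z=-2

Working backwards:
Final state: c=8, z=-7
Before step 3 (DEC(z)): c=8, z=-6
Before step 2 (NEG(z)): c=8, z=6
Before step 1 (ADD(z, c)): c=8, z=-2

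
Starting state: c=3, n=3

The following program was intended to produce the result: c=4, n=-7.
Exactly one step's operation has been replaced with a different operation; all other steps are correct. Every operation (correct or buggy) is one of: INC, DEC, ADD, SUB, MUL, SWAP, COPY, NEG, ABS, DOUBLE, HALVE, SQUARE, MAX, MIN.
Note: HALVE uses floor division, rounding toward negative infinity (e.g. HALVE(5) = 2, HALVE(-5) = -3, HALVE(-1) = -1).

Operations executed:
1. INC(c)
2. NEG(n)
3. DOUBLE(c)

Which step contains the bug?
Step 3

Trace with buggy code:
Initial: c=3, n=3
After step 1: c=4, n=3
After step 2: c=4, n=-3
After step 3: c=8, n=-3
Actual final c=8, n=-3 ≠ expected c=4, n=-7.
Step 3 is the only position where a single-operation replacement can produce the expected result.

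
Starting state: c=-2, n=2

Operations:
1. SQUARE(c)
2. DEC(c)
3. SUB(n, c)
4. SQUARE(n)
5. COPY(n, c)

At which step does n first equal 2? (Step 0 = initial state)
Step 0

Tracing n:
Initial: n = 2 ← first occurrence
After step 1: n = 2
After step 2: n = 2
After step 3: n = -1
After step 4: n = 1
After step 5: n = 3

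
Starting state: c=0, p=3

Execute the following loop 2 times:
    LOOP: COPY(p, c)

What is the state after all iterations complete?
c=0, p=0

Iteration trace:
Start: c=0, p=3
After iteration 1: c=0, p=0
After iteration 2: c=0, p=0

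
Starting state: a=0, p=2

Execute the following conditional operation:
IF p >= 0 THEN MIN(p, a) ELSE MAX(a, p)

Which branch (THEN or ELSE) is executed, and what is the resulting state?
Branch: THEN, Final state: a=0, p=0

Evaluating condition: p >= 0
p = 2
Condition is True, so THEN branch executes
After MIN(p, a): a=0, p=0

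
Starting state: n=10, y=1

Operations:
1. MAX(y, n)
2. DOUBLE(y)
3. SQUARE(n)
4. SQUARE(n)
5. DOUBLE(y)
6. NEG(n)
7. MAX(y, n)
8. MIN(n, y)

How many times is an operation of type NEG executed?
1

Counting NEG operations:
Step 6: NEG(n) ← NEG
Total: 1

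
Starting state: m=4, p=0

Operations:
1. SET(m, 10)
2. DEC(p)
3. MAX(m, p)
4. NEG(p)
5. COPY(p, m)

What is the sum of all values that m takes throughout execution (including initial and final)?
54

Values of m at each step:
Initial: m = 4
After step 1: m = 10
After step 2: m = 10
After step 3: m = 10
After step 4: m = 10
After step 5: m = 10
Sum = 4 + 10 + 10 + 10 + 10 + 10 = 54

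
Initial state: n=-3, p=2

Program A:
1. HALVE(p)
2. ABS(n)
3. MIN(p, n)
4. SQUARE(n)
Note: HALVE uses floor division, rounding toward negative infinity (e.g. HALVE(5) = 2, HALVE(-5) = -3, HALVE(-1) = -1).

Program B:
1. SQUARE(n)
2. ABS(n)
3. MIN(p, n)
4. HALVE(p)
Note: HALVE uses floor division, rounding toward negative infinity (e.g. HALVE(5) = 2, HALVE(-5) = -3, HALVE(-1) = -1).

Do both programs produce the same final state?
Yes

Program A final state: n=9, p=1
Program B final state: n=9, p=1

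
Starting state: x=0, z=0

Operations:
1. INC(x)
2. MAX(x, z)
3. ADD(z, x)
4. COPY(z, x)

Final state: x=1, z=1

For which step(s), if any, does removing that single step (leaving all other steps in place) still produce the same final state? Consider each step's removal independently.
Step(s) 2, 3, 4

Testing removal of each single step:
Without step 1: final = x=0, z=0 (different)
Without step 2: final = x=1, z=1 (same)
Without step 3: final = x=1, z=1 (same)
Without step 4: final = x=1, z=1 (same)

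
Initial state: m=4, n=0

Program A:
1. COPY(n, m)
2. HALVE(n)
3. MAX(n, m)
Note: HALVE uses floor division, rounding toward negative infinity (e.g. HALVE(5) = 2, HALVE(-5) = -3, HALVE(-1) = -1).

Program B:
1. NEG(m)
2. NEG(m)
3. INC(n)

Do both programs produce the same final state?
No

Program A final state: m=4, n=4
Program B final state: m=4, n=1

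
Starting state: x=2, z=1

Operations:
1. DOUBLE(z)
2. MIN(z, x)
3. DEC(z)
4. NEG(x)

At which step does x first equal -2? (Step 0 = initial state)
Step 4

Tracing x:
Initial: x = 2
After step 1: x = 2
After step 2: x = 2
After step 3: x = 2
After step 4: x = -2 ← first occurrence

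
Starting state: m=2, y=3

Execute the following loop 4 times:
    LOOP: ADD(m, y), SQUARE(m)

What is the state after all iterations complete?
m=383621674384, y=3

Iteration trace:
Start: m=2, y=3
After iteration 1: m=25, y=3
After iteration 2: m=784, y=3
After iteration 3: m=619369, y=3
After iteration 4: m=383621674384, y=3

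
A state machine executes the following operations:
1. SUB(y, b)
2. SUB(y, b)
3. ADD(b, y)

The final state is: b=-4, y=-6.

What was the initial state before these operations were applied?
b=2, y=-2

Working backwards:
Final state: b=-4, y=-6
Before step 3 (ADD(b, y)): b=2, y=-6
Before step 2 (SUB(y, b)): b=2, y=-4
Before step 1 (SUB(y, b)): b=2, y=-2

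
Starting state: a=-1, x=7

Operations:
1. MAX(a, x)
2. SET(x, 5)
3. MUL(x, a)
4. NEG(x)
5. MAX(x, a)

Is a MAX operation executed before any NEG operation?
Yes

First MAX: step 1
First NEG: step 4
Since 1 < 4, MAX comes first.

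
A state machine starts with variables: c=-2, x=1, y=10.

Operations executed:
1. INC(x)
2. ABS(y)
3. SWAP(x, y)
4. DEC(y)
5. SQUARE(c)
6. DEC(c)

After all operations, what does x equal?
x = 10

Tracing execution:
Step 1: INC(x) → x = 2
Step 2: ABS(y) → x = 2
Step 3: SWAP(x, y) → x = 10
Step 4: DEC(y) → x = 10
Step 5: SQUARE(c) → x = 10
Step 6: DEC(c) → x = 10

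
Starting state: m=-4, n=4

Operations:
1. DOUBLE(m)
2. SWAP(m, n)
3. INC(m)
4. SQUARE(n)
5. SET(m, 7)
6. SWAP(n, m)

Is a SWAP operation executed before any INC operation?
Yes

First SWAP: step 2
First INC: step 3
Since 2 < 3, SWAP comes first.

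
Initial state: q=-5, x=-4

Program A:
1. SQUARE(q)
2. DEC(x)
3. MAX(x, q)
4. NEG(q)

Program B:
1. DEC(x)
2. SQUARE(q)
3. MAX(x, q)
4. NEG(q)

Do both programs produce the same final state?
Yes

Program A final state: q=-25, x=25
Program B final state: q=-25, x=25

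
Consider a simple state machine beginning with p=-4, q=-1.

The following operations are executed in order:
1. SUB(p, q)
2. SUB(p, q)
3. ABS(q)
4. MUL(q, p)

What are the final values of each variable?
{p: -2, q: -2}

Step-by-step execution:
Initial: p=-4, q=-1
After step 1 (SUB(p, q)): p=-3, q=-1
After step 2 (SUB(p, q)): p=-2, q=-1
After step 3 (ABS(q)): p=-2, q=1
After step 4 (MUL(q, p)): p=-2, q=-2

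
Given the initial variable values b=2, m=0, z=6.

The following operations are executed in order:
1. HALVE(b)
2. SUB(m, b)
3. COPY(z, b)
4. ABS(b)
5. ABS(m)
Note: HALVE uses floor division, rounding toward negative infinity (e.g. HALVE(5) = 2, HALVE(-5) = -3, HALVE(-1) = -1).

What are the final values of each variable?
{b: 1, m: 1, z: 1}

Step-by-step execution:
Initial: b=2, m=0, z=6
After step 1 (HALVE(b)): b=1, m=0, z=6
After step 2 (SUB(m, b)): b=1, m=-1, z=6
After step 3 (COPY(z, b)): b=1, m=-1, z=1
After step 4 (ABS(b)): b=1, m=-1, z=1
After step 5 (ABS(m)): b=1, m=1, z=1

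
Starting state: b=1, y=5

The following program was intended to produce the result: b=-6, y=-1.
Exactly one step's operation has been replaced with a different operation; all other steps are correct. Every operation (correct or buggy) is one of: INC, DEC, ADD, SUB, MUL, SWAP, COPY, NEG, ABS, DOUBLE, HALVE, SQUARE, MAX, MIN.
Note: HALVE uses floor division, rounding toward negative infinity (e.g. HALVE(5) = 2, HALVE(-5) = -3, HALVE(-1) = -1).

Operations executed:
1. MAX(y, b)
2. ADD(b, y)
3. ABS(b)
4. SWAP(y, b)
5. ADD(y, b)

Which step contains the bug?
Step 4

Trace with buggy code:
Initial: b=1, y=5
After step 1: b=1, y=5
After step 2: b=6, y=5
After step 3: b=6, y=5
After step 4: b=5, y=6
After step 5: b=5, y=11
Actual final b=5, y=11 ≠ expected b=-6, y=-1.
Step 4 is the only position where a single-operation replacement can produce the expected result.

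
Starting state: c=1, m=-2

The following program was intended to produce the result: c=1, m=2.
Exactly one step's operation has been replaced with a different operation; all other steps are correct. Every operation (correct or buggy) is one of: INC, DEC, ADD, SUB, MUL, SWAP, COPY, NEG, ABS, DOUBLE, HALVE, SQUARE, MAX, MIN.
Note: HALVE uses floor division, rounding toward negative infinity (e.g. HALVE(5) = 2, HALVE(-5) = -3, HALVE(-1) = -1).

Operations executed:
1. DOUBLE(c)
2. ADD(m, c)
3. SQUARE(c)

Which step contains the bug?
Step 1

Trace with buggy code:
Initial: c=1, m=-2
After step 1: c=2, m=-2
After step 2: c=2, m=0
After step 3: c=4, m=0
Actual final c=4, m=0 ≠ expected c=1, m=2.
Step 1 is the only position where a single-operation replacement can produce the expected result.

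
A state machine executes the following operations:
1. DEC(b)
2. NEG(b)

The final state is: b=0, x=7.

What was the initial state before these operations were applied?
b=1, x=7

Working backwards:
Final state: b=0, x=7
Before step 2 (NEG(b)): b=0, x=7
Before step 1 (DEC(b)): b=1, x=7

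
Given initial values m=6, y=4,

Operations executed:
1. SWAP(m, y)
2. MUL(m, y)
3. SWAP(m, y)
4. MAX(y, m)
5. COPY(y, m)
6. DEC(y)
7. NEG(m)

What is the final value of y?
y = 5

Tracing execution:
Step 1: SWAP(m, y) → y = 6
Step 2: MUL(m, y) → y = 6
Step 3: SWAP(m, y) → y = 24
Step 4: MAX(y, m) → y = 24
Step 5: COPY(y, m) → y = 6
Step 6: DEC(y) → y = 5
Step 7: NEG(m) → y = 5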